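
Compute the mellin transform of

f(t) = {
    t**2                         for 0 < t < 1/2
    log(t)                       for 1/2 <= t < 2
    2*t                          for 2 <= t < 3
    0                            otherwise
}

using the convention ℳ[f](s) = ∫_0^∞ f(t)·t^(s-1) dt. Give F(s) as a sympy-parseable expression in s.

(-16*2**(2*s)*s**2*(s + 2) + 4*2**(2*s)*s*(s + 1)*(s + 2)*log(2) - 4*2**(2*s)*(s + 1)*(s + 2) + 24*6**s*s**2*(s + 2) + s**2*(s + 1) + 4*s*(s + 1)*(s + 2)*log(2) + 4*(s + 1)*(s + 2))/(4*2**s*s**2*(s + 1)*(s + 2))
  Re(s) > -2

linearity at 1/2, 2 turns ℳ[f](s) into 3 summed integrals
the [0, 1/2) slice contributes ∫ t**2·t^(s-1) dt
between 1/2 and 2 the integrand is log(t)·t^(s-1)
segment 2 to 3 holds 2*t; add its integral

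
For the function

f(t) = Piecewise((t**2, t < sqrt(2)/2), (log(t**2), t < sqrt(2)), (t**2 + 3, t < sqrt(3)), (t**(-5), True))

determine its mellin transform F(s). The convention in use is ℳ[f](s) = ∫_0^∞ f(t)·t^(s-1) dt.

(-135*2**s*s**2*(s - 5)/2 + 27*2**s*s*(s/2 + 1)*(s - 5)*log(2) - 81*2**s*s*(s - 5) - 54*2**s*(s/2 + 1)*(s - 5) - sqrt(3)*6**(s/2)*s**2*(s/2 + 1) + 81*6**(s/2)*s**2*(s - 5) + 81*6**(s/2)*s*(s - 5) + 27*s**2*(s - 5)/4 + 27*s*(s/2 + 1)*(s - 5)*log(2) + (s - 5)*(27*s + 54))/(27*2**(s/2)*s**2*(s/2 + 1)*(s - 5))
  -2 < Re(s) < 5

invert the power substitution to get t on [0, 1/2); log(t) on [1/2, 2); t + 3 on [2, 3); …
the 4 pieces separated at sqrt(2)/2, sqrt(2), sqrt(3) each add one integral
for t in [0, sqrt(2)/2): the term is ∫ t**2·t^(s-1)
[sqrt(2)/2, sqrt(2)) adds the kernel integral of log(t**2)
segment [sqrt(2), sqrt(3)) carries (t**2 + 3); integrate it
segment sqrt(3) to ∞ holds t**(-5); add its integral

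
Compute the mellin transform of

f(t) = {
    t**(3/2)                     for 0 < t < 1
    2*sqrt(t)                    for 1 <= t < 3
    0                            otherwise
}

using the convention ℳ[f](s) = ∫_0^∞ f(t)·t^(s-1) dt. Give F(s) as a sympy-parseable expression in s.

the 2 pieces separated at 1 each add one integral
over [0, 1), the kernel integral of t**(3/2) enters the sum
the [1, 3) slice contributes ∫ 2*sqrt(t)·t^(s-1) dt

(4*sqrt(3)*3**s*(2*s + 3) - 4*s - 10)/((2*s + 1)*(2*s + 3))
  Re(s) > -3/2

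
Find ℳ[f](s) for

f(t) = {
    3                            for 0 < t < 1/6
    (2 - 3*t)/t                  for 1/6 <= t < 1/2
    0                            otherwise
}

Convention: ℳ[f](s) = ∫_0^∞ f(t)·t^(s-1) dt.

invert the shared t-power to get 3*t on [0, 1/6); 2 - 3*t on [1/6, 1/2)
remove the common scale on t first: 2*t on [0, 1/4); 2 - 2*t on [1/4, 3/4)
peel off the common scale on t: t on [0, 1/2); 2 - t on [1/2, 3/2)
f breaks at 1/6 into 2 integrals to sum
segment [0, 1/6) carries 3; integrate it
for t in [1/6, 1/2): the term is ∫ (2 - 3*t)/t·t^(s-1)

(3**s*s + 3**(s + 1) - 6*s - 6)/(6**s*s*(s - 1))
  Re(s) > 0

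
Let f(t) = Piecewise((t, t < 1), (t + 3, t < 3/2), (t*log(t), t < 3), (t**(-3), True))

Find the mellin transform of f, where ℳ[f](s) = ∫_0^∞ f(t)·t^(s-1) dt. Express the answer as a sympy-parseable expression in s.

linearity at 1, 3/2, 3 turns ℳ[f](s) into 4 summed integrals
the [0, 1) slice contributes ∫ t·t^(s-1) dt
on [1, 3/2): add ∫ (t + 3)·t^(s-1) dt
segment 3/2 to 3 holds t*log(t); add its integral
∫ t**(-3)·t^(s-1) over [3, ∞)

(-162*2**s*s*(s - 3)*(s**2 + 2*s + 1) - 162*2**s*(s - 3)*(s**2 + 2*s + 1) - 81*3**s*s**2*(s - 3)*(s + 1)*log(3) + 81*3**s*s**2*(s - 3)*(s + 1)*log(2) - 81*3**s*s*(s - 3)*(s + 1)*log(3) + 81*3**s*s*(s - 3)*(s + 1)*log(2) + 81*3**s*s*(s - 3)*(s + 1) + 243*3**s*s*(s - 3)*(s**2 + 2*s + 1) + 162*3**s*(s - 3)*(s**2 + 2*s + 1) + 162*6**s*s**2*(s - 3)*(s + 1)*log(3) - 162*6**s*s*(s - 3)*(s + 1) + 162*6**s*s*(s - 3)*(s + 1)*log(3) - 2*6**s*s*(s + 1)*(s**2 + 2*s + 1))/(54*2**s*s*(s - 3)*(s + 1)*(s**2 + 2*s + 1))
  -1 < Re(s) < 3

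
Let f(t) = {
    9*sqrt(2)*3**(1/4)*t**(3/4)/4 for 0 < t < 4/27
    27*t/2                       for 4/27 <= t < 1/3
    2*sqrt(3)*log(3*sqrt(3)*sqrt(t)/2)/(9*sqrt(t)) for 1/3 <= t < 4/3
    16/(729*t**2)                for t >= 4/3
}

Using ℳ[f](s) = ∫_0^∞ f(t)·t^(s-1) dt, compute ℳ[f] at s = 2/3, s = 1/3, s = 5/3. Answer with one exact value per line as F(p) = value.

undo the common scale on t: 3*sqrt(6)*t**(3/4)/4 on [0, 4/9); 9*t/2 on [4/9, 1); 2*log(3*sqrt(t)/2)/(3*sqrt(t)) on [1, 4); …
remove the power substitution first: 3*sqrt(6)*t**(3/2)/4 on [0, 2/3); 9*t**2/2 on [2/3, 1); 2*log(3*t/2)/(3*t) on [1, 2); …
reversing the common scale on t: t**(3/2) on [0, 1); 2*t**2 on [1, 3/2); log(t)/t on [3/2, 3); …
treat the 4 regions marked off by 4/27, 1/3, 4/3 separately and sum
∫ over [0, 4/27) of 9*sqrt(2)*3**(1/4)*t**(3/4)/4·t^(s-1) joins the sum
the [4/27, 1/3) slice contributes ∫ 27*t/2·t^(s-1) dt
∫ over [1/3, 4/3) of 2*sqrt(3)*log(3*sqrt(3)*sqrt(t)/2)/(9*sqrt(t))·t^(s-1) joins the sum
segment [4/3, ∞) carries 16/(729*t**2); integrate it

F(2/3) = -647*6**(1/3)/162 - 4*3**(1/3)*log(3)/3 - 28*2**(1/3)/255 + 4*3**(1/3)*log(2)/3 + 4*6**(1/3)*log(3)/3 + 49*3**(1/3)/10
F(1/3) = -809*6**(2/3)/405 - 2*6**(2/3)*log(3)/3 - 4*3**(2/3)*log(2)/3 - 5*2**(2/3)/26 + 4*3**(2/3)*log(3)/3 + 41*3**(2/3)/8
F(5/3) = -904*6**(1/3)/11907 - 4*3**(1/3)*log(3)/63 - 26*2**(1/3)/2349 + 4*3**(1/3)*log(2)/63 + 505*3**(1/3)/2352 + 16*6**(1/3)*log(3)/63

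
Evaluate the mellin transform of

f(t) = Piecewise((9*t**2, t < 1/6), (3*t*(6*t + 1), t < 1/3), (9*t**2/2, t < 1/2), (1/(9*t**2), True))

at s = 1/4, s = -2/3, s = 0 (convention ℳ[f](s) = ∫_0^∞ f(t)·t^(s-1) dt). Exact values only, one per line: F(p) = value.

F(1/4) = 6**(3/4)*(-322 + 475*3**(1/4) + 924*2**(1/4))/3780
F(-2/3) = 6**(2/3)*(-486 + 97*3**(1/3) + 594*2**(1/3))/288
F(0) = 275/144

back out the common scale on t: t**2 on [0, 1/2); t*(2*t + 1) on [1/2, 1); t**2/2 on [1, 3/2); …
strip the shared t-power: t on [0, 1/2); 2*t + 1 on [1/2, 1); t/2 on [1, 3/2); …
split f at 1/6, 1/3, 1/2: ℳ[f](s) collects 4 kernel integrals
segment [0, 1/6) carries 9*t**2; integrate it
the [1/6, 1/3) slice contributes ∫ 3*t*(6*t + 1)·t^(s-1) dt
for t in [1/3, 1/2): the term is ∫ 9*t**2/2·t^(s-1)
∫ 1/(9*t**2)·t^(s-1) over [1/2, ∞)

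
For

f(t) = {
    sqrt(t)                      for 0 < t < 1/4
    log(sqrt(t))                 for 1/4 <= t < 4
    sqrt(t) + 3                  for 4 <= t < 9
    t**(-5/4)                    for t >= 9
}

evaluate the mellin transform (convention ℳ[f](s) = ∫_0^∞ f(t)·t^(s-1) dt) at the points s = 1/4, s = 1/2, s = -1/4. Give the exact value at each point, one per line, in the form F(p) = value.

strip the power substitution: t on [0, 1/2); log(t) on [1/2, 2); t + 3 on [2, 3); …
breakpoints 1/4, 4, 9: one integral from each of the 4 segments
on [0, 1/4) integrate f = sqrt(t) against the kernel
the [1/4, 4) slice contributes ∫ log(sqrt(t))·t^(s-1) dt
between 4 and 9 the integrand is (sqrt(t) + 3)·t^(s-1)
[9, ∞) adds the kernel integral of t**(-5/4)

F(1/4) = sqrt(2)*(-330 + sqrt(2) + 108*log(2) + 144*sqrt(6))/18
F(1/2) = 4*sqrt(3)/27 + 5*log(2) + 33/4
F(-1/4) = sqrt(2)*(-486*log(2) + sqrt(2) + 648)/81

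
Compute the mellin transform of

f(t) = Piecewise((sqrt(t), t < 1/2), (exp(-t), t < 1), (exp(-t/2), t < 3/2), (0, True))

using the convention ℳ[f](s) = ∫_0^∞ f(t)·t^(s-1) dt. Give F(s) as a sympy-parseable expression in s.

(2**s*(2*s + 1)*uppergamma(s, 1/2) - 2**s*(2*s + 1)*uppergamma(s, 1) + 4**s*(2*s + 1)*uppergamma(s, 1/2) - 4**s*(2*s + 1)*uppergamma(s, 3/4) + sqrt(2))/(2**s*(2*s + 1))
  Re(s) > -1/2

split f at 1/2, 1: ℳ[f](s) collects 3 kernel integrals
segment 0 to 1/2 holds sqrt(t); add its integral
on [1/2, 1): add ∫ exp(-t)·t^(s-1) dt
piece [1, 3/2): integrate exp(-t/2) against the kernel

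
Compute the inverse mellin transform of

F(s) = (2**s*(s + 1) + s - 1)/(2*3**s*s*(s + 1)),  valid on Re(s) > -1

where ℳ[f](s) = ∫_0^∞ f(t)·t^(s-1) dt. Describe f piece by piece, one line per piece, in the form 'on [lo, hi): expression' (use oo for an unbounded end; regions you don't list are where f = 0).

strip the common scale on t: t on [0, 1); 1/2 on [1, 2)
slice at 1/3, transform all 2 pieces, and sum them
segment [0, 1/3) carries 3*t; integrate it
over [1/3, 2/3), the kernel integral of 1/2 enters the sum

on [0, 1/3): 3*t
on [1/3, 2/3): 1/2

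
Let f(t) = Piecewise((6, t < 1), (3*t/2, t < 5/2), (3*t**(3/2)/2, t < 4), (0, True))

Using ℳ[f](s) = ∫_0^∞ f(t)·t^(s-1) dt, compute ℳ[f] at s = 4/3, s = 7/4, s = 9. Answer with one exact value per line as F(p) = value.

breakpoints 1, 5/2: one integral from each of the 3 segments
segment [0, 1) carries 6; integrate it
segment 1 to 5/2 holds 3*t/2; add its integral
[5/2, 4) adds the kernel integral of 3*t**(3/2)/2

F(4/3) = -225*2**(1/6)*5**(5/6)/136 + 27/7 + 225*2**(2/3)*5**(1/3)/112 + 288*2**(2/3)/17
F(7/4) = -375*2**(3/4)*5**(1/4)/104 + 222/77 + 75*2**(1/4)*5**(3/4)/44 + 384*sqrt(2)/13
F(9) = 129464475463/430080 - 9765625*sqrt(10)/14336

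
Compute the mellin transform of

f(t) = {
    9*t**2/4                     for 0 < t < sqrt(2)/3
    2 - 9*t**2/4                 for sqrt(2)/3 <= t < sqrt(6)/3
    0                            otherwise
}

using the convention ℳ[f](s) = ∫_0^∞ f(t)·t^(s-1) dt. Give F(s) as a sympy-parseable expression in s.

2**(s/2 - 1)*(3**(s/2)*s + 8*3**(s/2) - 2*s - 8)/(3**s*s*(s + 2))
  Re(s) > -2

strip the common scale on t: t**2 on [0, sqrt(2)/2); 2 - t**2 on [sqrt(2)/2, sqrt(6)/2)
the power substitution comes off first: t on [0, 1/2); 2 - t on [1/2, 3/2)
along the cuts sqrt(2)/3, ℳ[f](s) splits into 2 integrals
∫ 9*t**2/4·t^(s-1) over [0, sqrt(2)/3)
segment sqrt(2)/3 to sqrt(6)/3 holds (2 - 9*t**2/4); add its integral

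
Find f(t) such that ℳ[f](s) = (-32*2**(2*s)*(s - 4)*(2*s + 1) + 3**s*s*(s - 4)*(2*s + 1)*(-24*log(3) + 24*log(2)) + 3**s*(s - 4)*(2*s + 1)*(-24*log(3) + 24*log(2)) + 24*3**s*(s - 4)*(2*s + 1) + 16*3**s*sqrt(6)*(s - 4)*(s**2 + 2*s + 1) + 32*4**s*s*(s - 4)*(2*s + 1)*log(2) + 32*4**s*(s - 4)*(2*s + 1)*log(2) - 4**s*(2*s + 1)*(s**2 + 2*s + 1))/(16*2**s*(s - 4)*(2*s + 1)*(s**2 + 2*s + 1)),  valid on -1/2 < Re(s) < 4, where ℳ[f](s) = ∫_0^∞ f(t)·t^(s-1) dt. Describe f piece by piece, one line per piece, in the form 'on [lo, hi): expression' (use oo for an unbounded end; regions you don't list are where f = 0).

on [0, 3/2): sqrt(t)
on [3/2, 2): t*log(t)
on [2, oo): t**(-4)

split f at 3/2, 2: ℳ[f](s) collects 3 kernel integrals
the [0, 3/2) slice contributes ∫ sqrt(t)·t^(s-1) dt
over [3/2, 2), the kernel integral of t*log(t) enters the sum
on [2, ∞): add ∫ t**(-4)·t^(s-1) dt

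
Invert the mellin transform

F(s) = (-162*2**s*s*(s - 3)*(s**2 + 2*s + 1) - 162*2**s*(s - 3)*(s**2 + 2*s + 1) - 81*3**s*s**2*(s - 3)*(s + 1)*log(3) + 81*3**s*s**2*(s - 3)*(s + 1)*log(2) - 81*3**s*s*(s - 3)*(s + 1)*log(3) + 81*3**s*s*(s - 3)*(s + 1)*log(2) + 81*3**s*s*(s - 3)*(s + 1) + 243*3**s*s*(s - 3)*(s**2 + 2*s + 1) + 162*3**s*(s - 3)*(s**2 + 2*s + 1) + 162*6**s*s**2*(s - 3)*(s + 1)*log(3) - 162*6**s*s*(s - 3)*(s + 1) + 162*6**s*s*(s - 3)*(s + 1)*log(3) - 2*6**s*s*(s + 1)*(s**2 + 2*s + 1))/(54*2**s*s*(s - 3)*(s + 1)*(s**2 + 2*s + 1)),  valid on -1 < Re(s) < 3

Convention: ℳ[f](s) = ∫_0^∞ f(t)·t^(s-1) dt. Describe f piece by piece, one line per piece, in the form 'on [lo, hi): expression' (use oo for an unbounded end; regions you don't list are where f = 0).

on [0, 1): t
on [1, 3/2): t + 3
on [3/2, 3): t*log(t)
on [3, oo): t**(-3)

integrate the 4 segments split at 1, 3/2, 3, then add the results
on [0, 1) integrate f = t against the kernel
for t in [1, 3/2): the term is ∫ (t + 3)·t^(s-1)
∫ over [3/2, 3) of t*log(t)·t^(s-1) joins the sum
segment 3 to ∞ holds t**(-3); add its integral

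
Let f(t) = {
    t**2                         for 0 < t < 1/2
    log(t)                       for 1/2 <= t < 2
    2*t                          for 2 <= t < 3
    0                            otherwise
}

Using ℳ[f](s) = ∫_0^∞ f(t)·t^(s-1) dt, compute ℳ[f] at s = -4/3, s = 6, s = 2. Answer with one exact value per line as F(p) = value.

F(-4/3) = 2**(1/3)*(-64*6**(2/3) - log(2**(12*2**(1/3) + 96)) + 120 + 183*2**(1/3))/64
F(6) = 4097*log(2)/384 + 8408191/14336
F(2) = 17*log(2)/8 + 2255/192

cuts at 1/2, 2: linearity sums the 3 kernel integrals
between 0 and 1/2 the integrand is t**2·t^(s-1)
on [1/2, 2) integrate f = log(t) against the kernel
∫ 2*t·t^(s-1) over [2, 3)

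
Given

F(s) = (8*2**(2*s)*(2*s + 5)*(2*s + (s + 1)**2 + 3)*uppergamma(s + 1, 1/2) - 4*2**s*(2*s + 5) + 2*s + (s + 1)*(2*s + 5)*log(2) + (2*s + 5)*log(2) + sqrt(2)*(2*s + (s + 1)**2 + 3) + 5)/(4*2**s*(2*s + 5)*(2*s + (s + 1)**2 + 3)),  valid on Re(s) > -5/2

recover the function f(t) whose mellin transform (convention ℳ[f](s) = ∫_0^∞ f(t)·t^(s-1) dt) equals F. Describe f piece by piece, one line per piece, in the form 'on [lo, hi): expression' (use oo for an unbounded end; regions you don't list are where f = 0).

remove the shared t-power first: t**(3/2) on [0, 1/2); t*log(t) on [1/2, 1); exp(-t/2) on [1, ∞)
treat the 3 regions marked off by 1/2, 1 separately and sum
segment 0 to 1/2 holds t**(5/2); add its integral
segment 1/2 to 1 holds t**2*log(t); add its integral
piece [1, ∞): integrate t*exp(-t/2) against the kernel

on [0, 1/2): t**(5/2)
on [1/2, 1): t**2*log(t)
on [1, oo): t*exp(-t/2)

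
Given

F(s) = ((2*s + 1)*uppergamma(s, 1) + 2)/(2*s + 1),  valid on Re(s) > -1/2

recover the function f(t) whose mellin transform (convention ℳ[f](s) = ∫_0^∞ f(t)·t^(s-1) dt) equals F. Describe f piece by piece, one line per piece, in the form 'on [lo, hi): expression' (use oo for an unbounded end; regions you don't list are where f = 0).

split f at 1: ℳ[f](s) collects 2 kernel integrals
segment 0 to 1 holds sqrt(t); add its integral
the [1, ∞) slice contributes ∫ exp(-t)·t^(s-1) dt

on [0, 1): sqrt(t)
on [1, oo): exp(-t)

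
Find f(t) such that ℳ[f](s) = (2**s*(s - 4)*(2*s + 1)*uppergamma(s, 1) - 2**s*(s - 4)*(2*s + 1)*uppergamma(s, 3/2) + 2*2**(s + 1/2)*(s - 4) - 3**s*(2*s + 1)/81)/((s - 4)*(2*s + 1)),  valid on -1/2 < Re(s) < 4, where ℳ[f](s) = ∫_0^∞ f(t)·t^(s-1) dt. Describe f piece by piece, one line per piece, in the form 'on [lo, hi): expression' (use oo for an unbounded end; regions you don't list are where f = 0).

on [0, 2): sqrt(t)
on [2, 3): exp(-t/2)
on [3, oo): t**(-4)

f breaks at 2, 3 into 3 integrals to sum
[0, 2) adds the kernel integral of sqrt(t)
segment [2, 3) carries exp(-t/2); integrate it
over [3, ∞), the kernel integral of t**(-4) enters the sum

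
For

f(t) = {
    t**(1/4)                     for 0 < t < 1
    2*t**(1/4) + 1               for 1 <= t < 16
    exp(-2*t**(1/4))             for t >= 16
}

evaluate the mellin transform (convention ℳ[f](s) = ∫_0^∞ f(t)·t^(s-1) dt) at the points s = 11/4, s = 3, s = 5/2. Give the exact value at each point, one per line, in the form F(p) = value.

F(11/4) = 114665/33 + 771731*exp(-4)/2
F(3) = 83277/13 + 8505425*exp(-4)/4
F(5/2) = 153527*exp(-4)/2 + 104406/55

back out the power substitution: sqrt(t) on [0, 1); 2*sqrt(t) + 1 on [1, 4); exp(-2*sqrt(t)) on [4, ∞)
strip the power substitution: t on [0, 1); 2*t + 1 on [1, 2); exp(-2*t) on [2, ∞)
summing 3 kernel integrals split by 1, 16 yields ℳ[f](s)
the [0, 1) slice contributes ∫ t**(1/4)·t^(s-1) dt
segment 1 to 16 holds (2*t**(1/4) + 1); add its integral
over [16, ∞), the kernel integral of exp(-2*t**(1/4)) enters the sum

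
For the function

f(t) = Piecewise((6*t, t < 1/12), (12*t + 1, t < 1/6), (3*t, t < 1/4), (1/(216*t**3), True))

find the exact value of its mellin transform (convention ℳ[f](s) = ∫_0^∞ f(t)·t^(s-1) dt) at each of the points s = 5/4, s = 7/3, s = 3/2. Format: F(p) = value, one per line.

F(5/4) = sqrt(2)*3**(3/4)*(-322 + 475*3**(1/4) + 924*2**(1/4))/22680
F(7/3) = 2**(1/3)*3**(2/3)*(-162 + 984*2**(1/3) + 1687*3**(1/3))/241920
F(3/2) = -13*sqrt(3)/1080 + 403/6480 + 19*sqrt(6)/540

back out the common scale on t: 2*t on [0, 1/4); 4*t + 1 on [1/4, 1/2); t on [1/2, 3/4); …
reversing the common scale on t: t on [0, 1/2); 2*t + 1 on [1/2, 1); t/2 on [1, 3/2); …
breakpoints 1/12, 1/6, 1/4: one integral from each of the 4 segments
between 0 and 1/12 the integrand is 6*t·t^(s-1)
[1/12, 1/6) adds the kernel integral of (12*t + 1)
on [1/6, 1/4): add ∫ 3*t·t^(s-1) dt
on [1/4, ∞): add ∫ 1/(216*t**3)·t^(s-1) dt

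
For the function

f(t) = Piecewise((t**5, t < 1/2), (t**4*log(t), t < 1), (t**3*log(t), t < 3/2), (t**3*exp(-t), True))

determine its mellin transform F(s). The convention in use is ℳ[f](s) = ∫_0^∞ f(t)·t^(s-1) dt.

the shared t-power comes off first: t**4 on [0, 1/2); t**3*log(t) on [1/2, 1); t**2*log(t) on [1, 3/2); …
back out the shared t-power: t**2 on [0, 1/2); t*log(t) on [1/2, 1); log(t) on [1, 3/2); …
breakpoints 1/2, 1, 3/2: one integral from each of the 4 segments
for t in [0, 1/2): the term is ∫ t**5·t^(s-1)
segment [1/2, 1) carries t**4*log(t); integrate it
segment 1 to 3/2 holds t**3*log(t); add its integral
piece [3/2, ∞): integrate t**3*exp(-t) against the kernel

(32*2**s*(s + 3)**2*(s + 5)*(2*s + (s + 3)**2 + 7)*uppergamma(s + 3, 3/2) - 32*2**s*(s + 3)**2*(s + 5) + 32*2**s*(s + 5)*(2*s + (s + 3)**2 + 7) + 3**s*(s + 3)*(s + 5)*(-108*log(2) + 108*log(3))*(2*s + (s + 3)**2 + 7) - 108*3**s*(s + 5)*(2*s + (s + 3)**2 + 7) + (s + 3)**3*(s + 5)*log(4) + (s + 3)**2*(s + 5)*log(4) + 2*(s + 3)**2*(s + 5) + (s + 3)**2*(2*s + (s + 3)**2 + 7))/(32*2**s*(s + 3)**2*(s + 5)*(2*s + (s + 3)**2 + 7))
  Re(s) > -5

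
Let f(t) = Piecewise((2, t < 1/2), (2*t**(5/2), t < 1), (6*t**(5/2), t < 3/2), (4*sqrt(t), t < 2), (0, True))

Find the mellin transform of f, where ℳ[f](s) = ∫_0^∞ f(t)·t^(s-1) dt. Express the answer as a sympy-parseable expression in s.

2**(-s - 1)*(-2**(s + 4)*s*(2*s + 1) + 2**(2*s + 9/2)*s*(2*s + 5) - 8*sqrt(2)*3**(s + 1/2)*s*(2*s + 5) + sqrt(2)*3**(s + 7/2)*s*(2*s + 1) - sqrt(2)*s*(2*s + 1) + 4*(2*s + 1)*(2*s + 5))/(s*(2*s + 1)*(2*s + 5))
  Re(s) > 0

linearity at 1/2, 1, 3/2 turns ℳ[f](s) into 4 summed integrals
segment [0, 1/2) carries 2; integrate it
over [1/2, 1), the kernel integral of 2*t**(5/2) enters the sum
on [1, 3/2) integrate f = 6*t**(5/2) against the kernel
on [3/2, 2): add ∫ 4*sqrt(t)·t^(s-1) dt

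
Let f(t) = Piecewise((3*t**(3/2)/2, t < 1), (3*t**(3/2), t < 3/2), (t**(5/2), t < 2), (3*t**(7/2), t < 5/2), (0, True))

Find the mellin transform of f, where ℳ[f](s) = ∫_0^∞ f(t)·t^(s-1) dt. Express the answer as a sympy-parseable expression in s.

(2*2**(s + 5/2)*(2*s + 3)*(2*s + 7) - 6*2**(s + 7/2)*(2*s + 3)*(2*s + 5) + 6*(3/2)**(s + 3/2)*(2*s + 5)*(2*s + 7) - 2*(3/2)**(s + 5/2)*(2*s + 3)*(2*s + 7) + 6*(5/2)**(s + 7/2)*(2*s + 3)*(2*s + 5) - 3*(2*s + 5)*(2*s + 7))/((2*s + 3)*(2*s + 5)*(2*s + 7))
  Re(s) > -3/2

f breaks at 1, 3/2, 2 into 4 integrals to sum
[0, 1) adds the kernel integral of 3*t**(3/2)/2
for t in [1, 3/2): the term is ∫ 3*t**(3/2)·t^(s-1)
[3/2, 2) adds the kernel integral of t**(5/2)
segment [2, 5/2) carries 3*t**(7/2); integrate it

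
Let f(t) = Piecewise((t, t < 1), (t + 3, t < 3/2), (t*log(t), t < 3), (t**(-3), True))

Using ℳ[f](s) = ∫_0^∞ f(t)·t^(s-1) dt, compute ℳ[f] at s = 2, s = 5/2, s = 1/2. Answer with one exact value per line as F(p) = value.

along the cuts 1, 3/2, 3, ℳ[f](s) splits into 4 integrals
over [0, 1), the kernel integral of t enters the sum
on [1, 3/2): add ∫ (t + 3)·t^(s-1) dt
[3/2, 3) adds the kernel integral of t*log(t)
over [3, ∞), the kernel integral of t**(-3) enters the sum

F(2) = 17/24 + 9*log(2)/8 + 63*log(3)/8
F(5/2) = -226*sqrt(3)/147 - 27*sqrt(6)*log(3)/56 - 6/5 + 27*sqrt(6)*log(2)/56 + 3861*sqrt(6)/1960 + 54*sqrt(3)*log(3)/7
F(1/2) = -6 - 178*sqrt(3)/135 + log(2**(sqrt(6)/2)*3**(-sqrt(6)/2 + 2*sqrt(3))) + 23*sqrt(6)/6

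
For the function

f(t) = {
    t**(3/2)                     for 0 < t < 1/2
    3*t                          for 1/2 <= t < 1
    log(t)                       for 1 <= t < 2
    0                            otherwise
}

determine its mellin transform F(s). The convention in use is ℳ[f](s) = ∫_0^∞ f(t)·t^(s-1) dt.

slice at 1/2, 1, transform all 3 pieces, and sum them
segment [0, 1/2) carries t**(3/2); integrate it
on [1/2, 1): add ∫ 3*t·t^(s-1) dt
∫ log(t)·t^(s-1) over [1, 2)

(-2*2**(2*s)*(s + 1)*(2*s + 3) + 6*2**s*s**2*(2*s + 3) + 2*2**s*(s + 1)*(2*s + 3) + 4**s*s*(s + 1)*(2*s + 3)*log(4) + sqrt(2)*s**2*(s + 1) - 3*s**2*(2*s + 3))/(2*2**s*s**2*(s + 1)*(2*s + 3))
  Re(s) > -3/2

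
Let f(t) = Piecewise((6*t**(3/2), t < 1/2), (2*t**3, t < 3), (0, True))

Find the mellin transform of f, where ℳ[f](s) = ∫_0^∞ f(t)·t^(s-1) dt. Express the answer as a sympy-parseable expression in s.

treat the 2 regions marked off by 1/2 separately and sum
over [0, 1/2), the kernel integral of 6*t**(3/2) enters the sum
the [1/2, 3) slice contributes ∫ 2*t**3·t^(s-1) dt

(12*2**(1/2 - s)*(s + 3) + 216*3**s*(2*s + 3) - (2*s + 3)/2**s)/(4*(s + 3)*(2*s + 3))
  Re(s) > -3/2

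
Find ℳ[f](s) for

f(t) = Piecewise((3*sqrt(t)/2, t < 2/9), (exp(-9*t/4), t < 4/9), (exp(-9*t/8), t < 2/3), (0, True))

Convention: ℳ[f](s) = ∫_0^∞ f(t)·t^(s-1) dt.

(2/9)**s*(2**s*(2*s + 1)*uppergamma(s, 1/2) - 2**s*(2*s + 1)*uppergamma(s, 1) + 4**s*(2*s + 1)*uppergamma(s, 1/2) - 4**s*(2*s + 1)*uppergamma(s, 3/4) + sqrt(2))/(2*s + 1)
  Re(s) > -1/2

remove the common scale on t first: sqrt(6)*sqrt(t)/2 on [0, 1/3); exp(-3*t/2) on [1/3, 2/3); exp(-3*t/4) on [2/3, 1)
undo the common scale on t: sqrt(t) on [0, 1/2); exp(-t) on [1/2, 1); exp(-t/2) on [1, 3/2)
breakpoints 2/9, 4/9: one integral from each of the 3 segments
piece [0, 2/9): integrate 3*sqrt(t)/2 against the kernel
segment 2/9 to 4/9 holds exp(-9*t/4); add its integral
the [4/9, 2/3) slice contributes ∫ exp(-9*t/8)·t^(s-1) dt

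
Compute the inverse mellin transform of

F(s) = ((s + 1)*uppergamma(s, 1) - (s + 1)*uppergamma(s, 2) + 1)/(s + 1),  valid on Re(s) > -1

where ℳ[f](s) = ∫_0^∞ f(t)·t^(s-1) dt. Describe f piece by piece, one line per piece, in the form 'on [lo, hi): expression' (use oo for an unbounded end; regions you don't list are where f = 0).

along the cuts 1, ℳ[f](s) splits into 2 integrals
for t in [0, 1): the term is ∫ t·t^(s-1)
over [1, 2), the kernel integral of exp(-t) enters the sum

on [0, 1): t
on [1, 2): exp(-t)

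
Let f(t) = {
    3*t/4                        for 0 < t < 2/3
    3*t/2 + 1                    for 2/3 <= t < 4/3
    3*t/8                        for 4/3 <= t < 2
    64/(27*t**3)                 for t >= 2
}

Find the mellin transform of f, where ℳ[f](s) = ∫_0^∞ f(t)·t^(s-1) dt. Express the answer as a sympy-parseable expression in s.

strip the common scale on t: 3*t/2 on [0, 1/3); 3*t + 1 on [1/3, 2/3); 3*t/4 on [2/3, 1); …
undo the common scale on t: t on [0, 1/2); 2*t + 1 on [1/2, 1); t/2 on [1, 3/2); …
integrate the 4 segments split at 2/3, 4/3, 2, then add the results
for t in [0, 2/3): the term is ∫ 3*t/4·t^(s-1)
between 2/3 and 4/3 the integrand is (3*t/2 + 1)·t^(s-1)
for t in [4/3, 2): the term is ∫ 3*t/8·t^(s-1)
the [2, ∞) slice contributes ∫ 64/(27*t**3)·t^(s-1) dt

2**s*(270*2**s*s*(s - 3) + 108*2**s*(s - 3) + 81*3**s*s*(s - 3) - 32*3**s*s*(s + 1) - 162*s*(s - 3) - 108*s + 324)/(108*3**s*s*(s - 3)*(s + 1))
  -1 < Re(s) < 3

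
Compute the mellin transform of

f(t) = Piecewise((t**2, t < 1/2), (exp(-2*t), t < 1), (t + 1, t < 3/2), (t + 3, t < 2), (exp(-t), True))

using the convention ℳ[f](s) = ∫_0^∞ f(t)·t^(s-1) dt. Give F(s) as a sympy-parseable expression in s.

(20*2**(2*s)*s*(s + 2) + 12*2**(2*s)*(s + 2) + 4*2**s*s*(s + 1)*(s + 2)*uppergamma(s, 2) - 8*2**s*s*(s + 2) - 4*2**s*(s + 2) - 8*3**s*s*(s + 2) - 8*3**s*(s + 2) + 4*s*(s + 1)*(s + 2)*uppergamma(s, 1) - 4*s*(s + 1)*(s + 2)*uppergamma(s, 2) + s*(s + 1))/(4*2**s*s*(s + 1)*(s + 2))
  Re(s) > -2

f breaks at 1/2, 1, 3/2, 2 into 5 integrals to sum
segment 0 to 1/2 holds t**2; add its integral
segment 1/2 to 1 holds exp(-2*t); add its integral
for t in [1, 3/2): the term is ∫ (t + 1)·t^(s-1)
on [3/2, 2): add ∫ (t + 3)·t^(s-1) dt
segment 2 to ∞ holds exp(-t); add its integral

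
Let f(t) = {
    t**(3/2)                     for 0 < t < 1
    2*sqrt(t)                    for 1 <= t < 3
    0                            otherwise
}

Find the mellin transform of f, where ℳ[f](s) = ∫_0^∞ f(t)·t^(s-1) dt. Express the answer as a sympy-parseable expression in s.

slice at 1, transform all 2 pieces, and sum them
segment 0 to 1 holds t**(3/2); add its integral
∫ over [1, 3) of 2*sqrt(t)·t^(s-1) joins the sum

(4*sqrt(3)*3**s*(2*s + 3) - 4*s - 10)/((2*s + 1)*(2*s + 3))
  Re(s) > -3/2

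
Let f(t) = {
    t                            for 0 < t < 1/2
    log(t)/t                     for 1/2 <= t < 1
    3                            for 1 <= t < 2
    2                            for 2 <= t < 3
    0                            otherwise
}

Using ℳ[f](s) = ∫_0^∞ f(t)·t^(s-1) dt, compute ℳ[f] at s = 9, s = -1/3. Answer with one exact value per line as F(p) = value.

F(9) = log(2)/2048 + 3266548597/737280
F(-1/3) = 2**(1/3)*(-32*6**(2/3) - 48*2**(1/3) - 48*log(2) + 60 + 135*2**(2/3))/32

the 4 pieces separated at 1/2, 1, 2 each add one integral
piece [0, 1/2): integrate t against the kernel
the [1/2, 1) slice contributes ∫ log(t)/t·t^(s-1) dt
[1, 2) adds the kernel integral of 3
the [2, 3) slice contributes ∫ 2·t^(s-1) dt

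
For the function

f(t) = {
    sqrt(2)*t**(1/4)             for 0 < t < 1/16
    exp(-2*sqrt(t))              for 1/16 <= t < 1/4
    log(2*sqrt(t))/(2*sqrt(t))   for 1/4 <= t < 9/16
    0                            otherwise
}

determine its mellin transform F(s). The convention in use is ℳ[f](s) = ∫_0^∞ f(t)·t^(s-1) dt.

2**(1 - 4*s)*(4**s*(4*s + 1)*(4*s**2 - 4*s + 1)*uppergamma(2*s, 1/2) - 4**s*(4*s + 1)*(4*s**2 - 4*s + 1)*uppergamma(2*s, 1) + 4**s*(12*s + 3)/3 + 9**s*s*(4*s + 1)*(-4*log(2) + 4*log(3))/3 + 9**s*(-8*s - 2)/3 + 9**s*(4*s + 1)*(-2*log(3) + 2*log(2))/3 + sqrt(2)*(12*s**2 - 12*s + 3)/3)/((4*s + 1)*(4*s**2 - 4*s + 1))
  Re(s) > -1/4

strip the common scale on t: 2**(1/4)*t**(1/4) on [0, 1/8); exp(-sqrt(2)*sqrt(t)) on [1/8, 1/2); sqrt(2)*log(sqrt(2)*sqrt(t))/(2*sqrt(t)) on [1/2, 9/8)
the common scale on t comes off first: t**(1/4) on [0, 1/4); exp(-sqrt(t)) on [1/4, 1); log(sqrt(t))/sqrt(t) on [1, 9/4)
the power substitution comes off first: sqrt(t) on [0, 1/2); exp(-t) on [1/2, 1); log(t)/t on [1, 3/2)
integrate the 3 segments split at 1/16, 1/4, then add the results
on [0, 1/16): add ∫ sqrt(2)*t**(1/4)·t^(s-1) dt
the [1/16, 1/4) slice contributes ∫ exp(-2*sqrt(t))·t^(s-1) dt
piece [1/4, 9/16): integrate log(2*sqrt(t))/(2*sqrt(t)) against the kernel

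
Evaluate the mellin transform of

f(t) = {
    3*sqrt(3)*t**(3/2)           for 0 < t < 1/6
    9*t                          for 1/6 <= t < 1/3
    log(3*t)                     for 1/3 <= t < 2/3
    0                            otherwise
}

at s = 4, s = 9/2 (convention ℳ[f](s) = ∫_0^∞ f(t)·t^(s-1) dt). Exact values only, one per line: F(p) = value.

F(4) = -19/4320 + sqrt(2)/28512 + 4*log(2)/81
F(9/2) = sqrt(6)*(-182168 + 68137*sqrt(2) + 811008*log(2))/55427328

undo the common scale on t: t**(3/2) on [0, 1/2); 3*t on [1/2, 1); log(t) on [1, 2)
linearity at 1/6, 1/3 turns ℳ[f](s) into 3 summed integrals
∫ over [0, 1/6) of 3*sqrt(3)*t**(3/2)·t^(s-1) joins the sum
[1/6, 1/3) adds the kernel integral of 9*t
over [1/3, 2/3), the kernel integral of log(3*t) enters the sum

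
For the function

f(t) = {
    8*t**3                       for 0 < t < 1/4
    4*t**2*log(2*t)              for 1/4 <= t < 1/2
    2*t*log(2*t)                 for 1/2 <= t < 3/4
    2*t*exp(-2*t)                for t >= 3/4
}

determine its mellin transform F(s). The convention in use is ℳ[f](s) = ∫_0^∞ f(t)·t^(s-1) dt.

(8*2**s*(s + 1)**2*(s + 3)*(2*s + (s + 1)**2 + 3)*uppergamma(s + 1, 3/2) - 8*2**s*(s + 1)**2*(s + 3) + 8*2**s*(s + 3)*(2*s + (s + 1)**2 + 3) + 3**s*(s + 1)*(s + 3)*(-12*log(2) + 12*log(3))*(2*s + (s + 1)**2 + 3) - 12*3**s*(s + 3)*(2*s + (s + 1)**2 + 3) + (s + 1)**3*(s + 3)*log(4) + (s + 1)**2*(s + 3)*log(4) + 2*(s + 1)**2*(s + 3) + (s + 1)**2*(2*s + (s + 1)**2 + 3))/(8*2**(2*s)*(s + 1)**2*(s + 3)*(2*s + (s + 1)**2 + 3))
  Re(s) > -3

strip the common scale on t: t**3 on [0, 1/2); t**2*log(t) on [1/2, 1); t*log(t) on [1, 3/2); …
peel off the shared t-power: t on [0, 1/2); log(t) on [1/2, 1); log(t)/t on [1, 3/2); …
undo the shared t-power: t**2 on [0, 1/2); t*log(t) on [1/2, 1); log(t) on [1, 3/2); …
slice at 1/4, 1/2, 3/4, transform all 4 pieces, and sum them
over [0, 1/4), the kernel integral of 8*t**3 enters the sum
segment [1/4, 1/2) carries 4*t**2*log(2*t); integrate it
piece [1/2, 3/4): integrate 2*t*log(2*t) against the kernel
on [3/4, ∞): add ∫ 2*t*exp(-2*t)·t^(s-1) dt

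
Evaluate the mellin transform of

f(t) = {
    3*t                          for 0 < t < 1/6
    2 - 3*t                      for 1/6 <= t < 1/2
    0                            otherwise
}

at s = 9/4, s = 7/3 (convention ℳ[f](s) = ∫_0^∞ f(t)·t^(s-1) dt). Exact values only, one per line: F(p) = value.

invert the common scale on t to get t on [0, 1/2); 2 - t on [1/2, 3/2)
breakpoints 1/6: one integral from each of the 2 segments
∫ 3*t·t^(s-1) over [0, 1/6)
the [1/6, 1/2) slice contributes ∫ (2 - 3*t)·t^(s-1) dt

F(9/4) = 6**(3/4)*(-34 + 225*3**(1/4))/12636
F(7/3) = 6**(2/3)*(-26 + 171*3**(1/3))/10080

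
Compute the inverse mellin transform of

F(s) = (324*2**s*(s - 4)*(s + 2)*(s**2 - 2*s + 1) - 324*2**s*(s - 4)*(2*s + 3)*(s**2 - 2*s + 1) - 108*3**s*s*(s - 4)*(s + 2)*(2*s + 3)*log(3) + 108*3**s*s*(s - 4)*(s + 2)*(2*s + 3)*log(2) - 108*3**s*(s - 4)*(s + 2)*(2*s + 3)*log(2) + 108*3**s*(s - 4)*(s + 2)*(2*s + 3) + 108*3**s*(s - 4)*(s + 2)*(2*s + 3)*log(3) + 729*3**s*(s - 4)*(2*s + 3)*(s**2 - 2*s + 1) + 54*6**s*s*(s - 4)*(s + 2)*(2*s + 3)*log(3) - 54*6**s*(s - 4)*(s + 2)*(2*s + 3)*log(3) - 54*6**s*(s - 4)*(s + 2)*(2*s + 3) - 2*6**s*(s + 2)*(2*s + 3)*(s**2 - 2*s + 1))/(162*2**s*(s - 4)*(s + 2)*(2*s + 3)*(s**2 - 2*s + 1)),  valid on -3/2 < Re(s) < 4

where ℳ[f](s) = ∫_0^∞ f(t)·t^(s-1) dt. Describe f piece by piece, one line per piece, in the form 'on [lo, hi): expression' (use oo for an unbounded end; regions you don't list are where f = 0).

along the cuts 1, 3/2, 3, ℳ[f](s) splits into 4 integrals
between 0 and 1 the integrand is t**(3/2)·t^(s-1)
∫ over [1, 3/2) of 2*t**2·t^(s-1) joins the sum
the [3/2, 3) slice contributes ∫ log(t)/t·t^(s-1) dt
∫ t**(-4)·t^(s-1) over [3, ∞)

on [0, 1): t**(3/2)
on [1, 3/2): 2*t**2
on [3/2, 3): log(t)/t
on [3, oo): t**(-4)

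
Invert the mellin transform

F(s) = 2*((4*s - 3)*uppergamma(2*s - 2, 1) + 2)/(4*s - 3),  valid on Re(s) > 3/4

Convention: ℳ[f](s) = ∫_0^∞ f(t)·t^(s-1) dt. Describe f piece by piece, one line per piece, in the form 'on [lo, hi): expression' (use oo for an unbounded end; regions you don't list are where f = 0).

undo the shared t-power: t**(1/4) on [0, 1); exp(-sqrt(t)) on [1, ∞)
strip the power substitution: sqrt(t) on [0, 1); exp(-t) on [1, ∞)
f breaks at 1 into 2 integrals to sum
the [0, 1) slice contributes ∫ t**(-3/4)·t^(s-1) dt
the [1, ∞) slice contributes ∫ exp(-sqrt(t))/t·t^(s-1) dt

on [0, 1): t**(-3/4)
on [1, oo): exp(-sqrt(t))/t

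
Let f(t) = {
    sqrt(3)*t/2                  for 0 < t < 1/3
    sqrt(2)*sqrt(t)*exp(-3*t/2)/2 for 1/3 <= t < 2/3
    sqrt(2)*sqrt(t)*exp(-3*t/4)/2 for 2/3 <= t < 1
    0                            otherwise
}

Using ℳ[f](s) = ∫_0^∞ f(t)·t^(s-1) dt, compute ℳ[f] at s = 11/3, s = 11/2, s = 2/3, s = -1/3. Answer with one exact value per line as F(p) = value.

F(11/3) = sqrt(2)*3**(5/6)*(-7168*2**(1/3)*uppergamma(25/6, 3/4) - 448*2**(1/6)*uppergamma(25/6, 1) + 3*sqrt(2) + 448*2**(1/6)*uppergamma(25/6, 1/2) + 7168*2**(1/3)*uppergamma(25/6, 1/2))/13608
F(11/2) = sqrt(2)*(-13525356*exp(3/2) - 271232*exp(5/4) + sqrt(2)*exp(9/4) + 10699390*exp(7/4))*exp(-9/4)/18954
F(2/3) = sqrt(2)*3**(5/6)*(-40*2**(1/3)*uppergamma(7/6, 3/4) - 20*2**(1/6)*uppergamma(7/6, 1) + 3*sqrt(2) + 20*2**(1/6)*uppergamma(7/6, 1/2) + 40*2**(1/3)*uppergamma(7/6, 1/2))/180
F(-1/3) = -6**(5/6)*uppergamma(1/6, 3/4)/6 - 2**(2/3)*3**(5/6)*uppergamma(1/6, 1)/6 + 2**(2/3)*3**(5/6)*uppergamma(1/6, 1/2)/6 + 6**(5/6)*uppergamma(1/6, 1/2)/6 + 3**(5/6)/4

strip the common scale on t: sqrt(3)*t on [0, 1/6); sqrt(t)*exp(-3*t) on [1/6, 1/3); sqrt(t)*exp(-3*t/2) on [1/3, 1/2)
remove the shared t-power first: sqrt(3)*sqrt(t) on [0, 1/6); exp(-3*t) on [1/6, 1/3); exp(-3*t/2) on [1/3, 1/2)
back out the common scale on t: sqrt(t) on [0, 1/2); exp(-t) on [1/2, 1); exp(-t/2) on [1, 3/2)
along the cuts 1/3, 2/3, ℳ[f](s) splits into 3 integrals
the [0, 1/3) slice contributes ∫ sqrt(3)*t/2·t^(s-1) dt
[1/3, 2/3) adds the kernel integral of sqrt(2)*sqrt(t)*exp(-3*t/2)/2
piece [2/3, 1): integrate sqrt(2)*sqrt(t)*exp(-3*t/4)/2 against the kernel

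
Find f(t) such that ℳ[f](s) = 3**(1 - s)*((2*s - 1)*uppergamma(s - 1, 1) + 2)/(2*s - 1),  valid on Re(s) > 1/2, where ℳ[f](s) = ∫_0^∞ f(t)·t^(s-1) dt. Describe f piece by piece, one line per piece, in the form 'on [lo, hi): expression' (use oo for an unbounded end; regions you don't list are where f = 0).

strip the shared t-power: sqrt(3)*sqrt(t) on [0, 1/3); exp(-3*t) on [1/3, ∞)
back out the common scale on t: sqrt(6)*sqrt(t)/2 on [0, 2/3); exp(-3*t/2) on [2/3, ∞)
reversing the common scale on t: sqrt(t) on [0, 1); exp(-t) on [1, ∞)
summing 2 kernel integrals split by 1/3 yields ℳ[f](s)
between 0 and 1/3 the integrand is sqrt(3)/sqrt(t)·t^(s-1)
segment [1/3, ∞) carries exp(-3*t)/t; integrate it

on [0, 1/3): sqrt(3)/sqrt(t)
on [1/3, oo): exp(-3*t)/t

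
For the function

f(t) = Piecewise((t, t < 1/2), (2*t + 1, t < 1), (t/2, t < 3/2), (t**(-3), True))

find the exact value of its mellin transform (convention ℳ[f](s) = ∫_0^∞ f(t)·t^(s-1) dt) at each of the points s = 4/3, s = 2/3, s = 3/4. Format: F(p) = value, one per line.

F(4/3) = 2**(2/3)*(-405 + 629*3**(1/3) + 1170*2**(1/3))/1680
F(2/3) = 2**(1/3)*(-2268 + 727*3**(2/3) + 3024*2**(2/3))/2520
F(3/4) = 2**(1/4)*(-2754 + 953*3**(3/4) + 3726*2**(3/4))/3402

breakpoints 1/2, 1, 3/2: one integral from each of the 4 segments
∫ over [0, 1/2) of t·t^(s-1) joins the sum
for t in [1/2, 1): the term is ∫ (2*t + 1)·t^(s-1)
between 1 and 3/2 the integrand is t/2·t^(s-1)
[3/2, ∞) adds the kernel integral of t**(-3)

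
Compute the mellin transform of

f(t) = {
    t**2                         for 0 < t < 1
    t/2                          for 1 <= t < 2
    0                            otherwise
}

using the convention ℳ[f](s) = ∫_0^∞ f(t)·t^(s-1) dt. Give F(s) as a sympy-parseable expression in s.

back out the shared t-power: t on [0, 1); 1/2 on [1, 2)
f breaks at 1 into 2 integrals to sum
for t in [0, 1): the term is ∫ t**2·t^(s-1)
on [1, 2): add ∫ t/2·t^(s-1) dt

(2**(s + 1)*(s + 2) + s)/(2*(s + 1)*(s + 2))
  Re(s) > -2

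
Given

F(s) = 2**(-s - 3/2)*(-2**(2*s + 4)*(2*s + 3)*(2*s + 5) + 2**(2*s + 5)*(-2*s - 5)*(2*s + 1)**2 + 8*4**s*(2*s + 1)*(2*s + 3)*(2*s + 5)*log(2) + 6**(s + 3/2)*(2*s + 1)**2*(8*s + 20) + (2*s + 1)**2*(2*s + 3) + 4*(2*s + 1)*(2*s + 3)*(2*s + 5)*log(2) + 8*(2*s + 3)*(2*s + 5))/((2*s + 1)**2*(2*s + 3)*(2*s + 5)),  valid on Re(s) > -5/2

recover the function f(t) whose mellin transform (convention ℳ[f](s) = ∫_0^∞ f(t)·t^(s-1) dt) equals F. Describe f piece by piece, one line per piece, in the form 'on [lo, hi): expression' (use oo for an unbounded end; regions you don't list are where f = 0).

on [0, 1/2): t**(5/2)
on [1/2, 2): sqrt(t)*log(t)
on [2, 3): 2*t**(3/2)

peel off the shared t-power: t**2 on [0, 1/2); log(t) on [1/2, 2); 2*t on [2, 3)
decompose at 1/2, 2; ℳ[f](s) sums the 3 pieces' integrals
∫ over [0, 1/2) of t**(5/2)·t^(s-1) joins the sum
∫ over [1/2, 2) of sqrt(t)*log(t)·t^(s-1) joins the sum
on [2, 3): add ∫ 2*t**(3/2)·t^(s-1) dt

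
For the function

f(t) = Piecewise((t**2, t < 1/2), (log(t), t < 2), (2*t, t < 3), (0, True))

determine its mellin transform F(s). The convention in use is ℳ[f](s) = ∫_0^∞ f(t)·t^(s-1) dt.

the 3 pieces separated at 1/2, 2 each add one integral
between 0 and 1/2 the integrand is t**2·t^(s-1)
on [1/2, 2): add ∫ log(t)·t^(s-1) dt
the [2, 3) slice contributes ∫ 2*t·t^(s-1) dt

(-16*2**(2*s)*s**2*(s + 2) + 4*2**(2*s)*s*(s + 1)*(s + 2)*log(2) - 4*2**(2*s)*(s + 1)*(s + 2) + 24*6**s*s**2*(s + 2) + s**2*(s + 1) + 4*s*(s + 1)*(s + 2)*log(2) + 4*(s + 1)*(s + 2))/(4*2**s*s**2*(s + 1)*(s + 2))
  Re(s) > -2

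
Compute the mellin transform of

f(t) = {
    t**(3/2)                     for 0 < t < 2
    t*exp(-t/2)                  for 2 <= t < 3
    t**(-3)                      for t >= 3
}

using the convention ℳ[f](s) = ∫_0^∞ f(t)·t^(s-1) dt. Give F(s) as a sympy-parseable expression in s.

(54*2**s*(s - 3)*(2*s + 3)*uppergamma(s + 1, 1) - 54*2**s*(s - 3)*(2*s + 3)*uppergamma(s + 1, 3/2) + 108*2**(s + 1/2)*(s - 3) - 3**s*(2*s + 3))/(27*(s - 3)*(2*s + 3))
  -3/2 < Re(s) < 3

back out the shared t-power: sqrt(t) on [0, 2); exp(-t/2) on [2, 3); t**(-4) on [3, ∞)
linearity at 2, 3 turns ℳ[f](s) into 3 summed integrals
[0, 2) adds the kernel integral of t**(3/2)
piece [2, 3): integrate t*exp(-t/2) against the kernel
∫ t**(-3)·t^(s-1) over [3, ∞)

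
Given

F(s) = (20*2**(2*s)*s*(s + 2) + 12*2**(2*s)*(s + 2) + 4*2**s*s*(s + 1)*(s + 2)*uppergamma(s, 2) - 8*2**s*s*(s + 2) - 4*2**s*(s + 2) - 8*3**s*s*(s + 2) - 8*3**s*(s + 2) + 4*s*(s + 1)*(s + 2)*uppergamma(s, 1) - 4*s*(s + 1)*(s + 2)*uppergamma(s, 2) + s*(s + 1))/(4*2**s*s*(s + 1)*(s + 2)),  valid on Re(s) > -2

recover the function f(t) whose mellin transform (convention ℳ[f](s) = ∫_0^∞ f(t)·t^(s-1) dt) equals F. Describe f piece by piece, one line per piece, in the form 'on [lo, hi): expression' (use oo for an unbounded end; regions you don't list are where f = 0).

on [0, 1/2): t**2
on [1/2, 1): exp(-2*t)
on [1, 3/2): t + 1
on [3/2, 2): t + 3
on [2, oo): exp(-t)

integrate the 5 segments split at 1/2, 1, 3/2, 2, then add the results
the [0, 1/2) slice contributes ∫ t**2·t^(s-1) dt
∫ over [1/2, 1) of exp(-2*t)·t^(s-1) joins the sum
piece [1, 3/2): integrate (t + 1) against the kernel
segment 3/2 to 2 holds (t + 3); add its integral
∫ exp(-t)·t^(s-1) over [2, ∞)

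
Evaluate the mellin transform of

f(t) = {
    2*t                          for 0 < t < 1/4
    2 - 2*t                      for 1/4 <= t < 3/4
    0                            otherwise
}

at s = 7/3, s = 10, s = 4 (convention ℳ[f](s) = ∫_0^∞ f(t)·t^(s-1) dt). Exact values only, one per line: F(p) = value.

F(7/3) = -39*2**(1/3)/2240 + 513*6**(1/3)/4480
F(10) = 413331/115343360
F(4) = 159/2560

strip the common scale on t: t on [0, 1/2); 2 - t on [1/2, 3/2)
the 2 pieces separated at 1/4 each add one integral
over [0, 1/4), the kernel integral of 2*t enters the sum
over [1/4, 3/4), the kernel integral of (2 - 2*t) enters the sum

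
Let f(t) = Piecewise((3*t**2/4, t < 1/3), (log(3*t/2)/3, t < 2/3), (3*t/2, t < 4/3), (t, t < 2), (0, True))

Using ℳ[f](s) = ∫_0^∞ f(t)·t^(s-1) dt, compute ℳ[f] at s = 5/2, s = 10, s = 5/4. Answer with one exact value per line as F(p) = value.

F(5/2) = sqrt(3)*(-12816*sqrt(2) + 1260*log(2) + 58279 + 194400*sqrt(6))/255150
F(10) = log(2)/1771470 + 437869228439/2338340400
F(5/4) = 3**(3/4)*(-11544*2**(1/4) + 2340*log(2) + 2097 + 10400*sqrt(2) + 46800*6**(1/4))/78975

reversing the common scale on t: 3*t**2 on [0, 1/6); log(3*t)/3 on [1/6, 1/3); 3*t on [1/3, 2/3); …
strip the shared t-power: 3*t on [0, 1/6); log(3*t)/(3*t) on [1/6, 1/3); 3 on [1/3, 2/3); …
back out the common scale on t: t on [0, 1/2); log(t)/t on [1/2, 1); 3 on [1, 2); …
treat the 4 regions marked off by 1/3, 2/3, 4/3 separately and sum
the [0, 1/3) slice contributes ∫ 3*t**2/4·t^(s-1) dt
segment 1/3 to 2/3 holds log(3*t/2)/3; add its integral
segment [2/3, 4/3) carries 3*t/2; integrate it
segment [4/3, 2) carries t; integrate it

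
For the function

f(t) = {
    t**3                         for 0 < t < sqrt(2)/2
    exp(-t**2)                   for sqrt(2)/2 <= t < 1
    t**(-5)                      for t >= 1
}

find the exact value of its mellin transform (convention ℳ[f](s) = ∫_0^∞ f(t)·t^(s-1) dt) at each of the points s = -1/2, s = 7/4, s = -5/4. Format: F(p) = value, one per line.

the power substitution comes off first: t**(3/2) on [0, 1/2); exp(-t) on [1/2, 1); t**(-5/2) on [1, ∞)
treat the 3 regions marked off by sqrt(2)/2, 1 separately and sum
on [0, sqrt(2)/2) integrate f = t**3 against the kernel
on [sqrt(2)/2, 1): add ∫ exp(-t**2)·t^(s-1) dt
on [1, ∞): add ∫ t**(-5)·t^(s-1) dt

F(-1/2) = -uppergamma(-1/4, 1)/2 + 2**(3/4)/10 + 2/11 + uppergamma(-1/4, 1/2)/2
F(7/4) = -uppergamma(7/8, 1)/2 + 2**(5/8)/38 + uppergamma(7/8, 1/2)/2 + 4/13
F(-5/4) = -uppergamma(-5/8, 1)/2 + 4/25 + uppergamma(-5/8, 1/2)/2 + 2*2**(1/8)/7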